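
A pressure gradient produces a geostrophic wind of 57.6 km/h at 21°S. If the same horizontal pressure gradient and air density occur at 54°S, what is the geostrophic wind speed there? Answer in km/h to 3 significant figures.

With the same pressure gradient and density, V_g ∝ 1/f ∝ 1/sin φ.
V₂ = V₁ · sin φ₁ / sin φ₂ = 57.6 × sin 21° / sin 54°
V₂ = 57.6 × 0.3584/0.8090 = 25.5 km/h

25.5 km/h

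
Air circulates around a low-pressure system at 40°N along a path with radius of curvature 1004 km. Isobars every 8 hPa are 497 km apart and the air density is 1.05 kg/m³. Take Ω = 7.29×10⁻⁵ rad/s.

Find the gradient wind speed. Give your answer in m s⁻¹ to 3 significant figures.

14.2 m s⁻¹

Coriolis parameter at 40°N:
f = 2Ω sin φ = 2 × 7.29×10⁻⁵ × sin 40° = 9.37×10⁻⁵ s⁻¹
Pressure gradient: |∂P/∂n| = 800 Pa / 497000 m = 1.61×10⁻³ Pa/m
Geostrophic speed: V_g = |∂P/∂n|/(fρ) = 1.61×10⁻³/(9.37×10⁻⁵ × 1.05) = 16.4 m/s
Around a low, centrifugal force acts outward with Coriolis, so pressure-gradient force balances both:
(1/ρ)|∂P/∂n| = fV + V²/R  →  V² + fR·V − fR·V_g = 0
With fR = 9.37×10⁻⁵ × 1004×10³ m = 94.1 m/s:
V = [−fR + √((fR)² + 4 fR V_g)]/2 = [−94.1 + √(94.1² + 4×94.1×16.4)]/2 = 14.2 m/s
Subgeostrophic (V < V_g = 16.4 m/s), as expected around a low.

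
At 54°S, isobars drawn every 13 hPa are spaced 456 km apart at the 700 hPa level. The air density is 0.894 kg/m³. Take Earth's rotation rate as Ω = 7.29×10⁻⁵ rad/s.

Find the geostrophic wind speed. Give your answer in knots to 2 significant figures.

53 knots

Coriolis parameter at 54°S:
f = 2Ω sin φ = 2 × 7.29×10⁻⁵ × sin 54° = 1.18×10⁻⁴ s⁻¹
Pressure gradient: |∂P/∂n| = 1300 Pa / 456000 m = 2.85×10⁻³ Pa/m
Geostrophic balance (pressure-gradient force = Coriolis force):
V_g = (1/(fρ)) |∂P/∂n| = 2.85×10⁻³ / (1.18×10⁻⁴ × 0.894) = 27.0 m/s
Converting: 27.0 m/s × 1.944 = 53 knots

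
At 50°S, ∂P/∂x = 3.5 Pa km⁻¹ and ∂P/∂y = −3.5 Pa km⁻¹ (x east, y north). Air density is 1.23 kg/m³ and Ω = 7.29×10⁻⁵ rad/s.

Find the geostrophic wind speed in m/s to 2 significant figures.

36 m/s

Coriolis parameter at 50°S:
f = 2Ω sin φ = 2 × 7.29×10⁻⁵ × sin 50° = 1.12×10⁻⁴ s⁻¹
In the Southern Hemisphere f is negative: f = −1.12×10⁻⁴ s⁻¹.
Component geostrophic relations (x east, y north):
u_g = −(1/(fρ)) ∂P/∂y,  v_g = (1/(fρ)) ∂P/∂x
u_g = −(−3.5×10⁻³)/(−1.12×10⁻⁴ × 1.23) = −25.5 m/s;  v_g = (3.5×10⁻³)/(−1.12×10⁻⁴ × 1.23) = −25.5 m/s
|V_g| = √(u_g² + v_g²) = 36.0 m/s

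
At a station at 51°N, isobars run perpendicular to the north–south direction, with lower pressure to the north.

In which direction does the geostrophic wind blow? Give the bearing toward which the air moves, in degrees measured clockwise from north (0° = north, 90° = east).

090°

The pressure-gradient force points toward the north (bearing 000°).
Geostrophic balance: in the Northern Hemisphere the Coriolis force deflects motion to the right, so the geostrophic wind blows 90° to the right of the pressure-gradient force (low pressure on the left).
Rotating 000° by 90° clockwise gives 090° — the wind blows toward the east.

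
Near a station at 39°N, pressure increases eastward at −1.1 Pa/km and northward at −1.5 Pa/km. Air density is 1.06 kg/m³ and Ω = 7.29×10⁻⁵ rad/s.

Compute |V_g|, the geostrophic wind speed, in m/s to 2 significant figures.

Coriolis parameter at 39°N:
f = 2Ω sin φ = 2 × 7.29×10⁻⁵ × sin 39° = 9.18×10⁻⁵ s⁻¹
Component geostrophic relations (x east, y north):
u_g = −(1/(fρ)) ∂P/∂y,  v_g = (1/(fρ)) ∂P/∂x
u_g = −(−1.5×10⁻³)/(9.18×10⁻⁵ × 1.06) = 15.4 m/s;  v_g = (−1.1×10⁻³)/(9.18×10⁻⁵ × 1.06) = −11.3 m/s
|V_g| = √(u_g² + v_g²) = 19.1 m/s

19 m/s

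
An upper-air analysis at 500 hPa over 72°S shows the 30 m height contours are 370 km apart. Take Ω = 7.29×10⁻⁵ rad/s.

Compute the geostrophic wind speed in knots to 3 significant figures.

Coriolis parameter at 72°S:
f = 2Ω sin φ = 2 × 7.29×10⁻⁵ × sin 72° = 1.39×10⁻⁴ s⁻¹
Height gradient: |∂Z/∂n| = 30 m / 370000 m = 8.11×10⁻⁵
On a pressure surface, geostrophic balance gives V_g = (g/f)|∂Z/∂n|:
V_g = 9.81 × 8.11×10⁻⁵ / 1.39×10⁻⁴ = 5.74 m/s
Converting: 5.74 m/s × 1.944 = 11.2 knots

11.2 knots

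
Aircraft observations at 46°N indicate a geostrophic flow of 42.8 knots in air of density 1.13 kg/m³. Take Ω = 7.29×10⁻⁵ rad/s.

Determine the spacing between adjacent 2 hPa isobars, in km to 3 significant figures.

Coriolis parameter at 46°N:
f = 2Ω sin φ = 2 × 7.29×10⁻⁵ × sin 46° = 1.05×10⁻⁴ s⁻¹
Wind speed in SI: 42.8 knots = 22.0 m/s
Geostrophic balance rearranged: |∂P/∂n| = f ρ V_g
|∂P/∂n| = 1.05×10⁻⁴ × 1.13 × 22.0 = 2.61×10⁻³ Pa/m
Isobar spacing: Δn = ΔP/|∂P/∂n| = 200 Pa / 2.61×10⁻³ Pa/m = 76644 m ≈ 76.6 km

76.6 km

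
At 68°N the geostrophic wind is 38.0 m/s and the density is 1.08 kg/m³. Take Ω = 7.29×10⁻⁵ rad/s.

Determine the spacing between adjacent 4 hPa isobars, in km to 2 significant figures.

Coriolis parameter at 68°N:
f = 2Ω sin φ = 2 × 7.29×10⁻⁵ × sin 68° = 1.35×10⁻⁴ s⁻¹
Geostrophic balance rearranged: |∂P/∂n| = f ρ V_g
|∂P/∂n| = 1.35×10⁻⁴ × 1.08 × 38.0 = 5.55×10⁻³ Pa/m
Isobar spacing: Δn = ΔP/|∂P/∂n| = 400 Pa / 5.55×10⁻³ Pa/m = 72099 m ≈ 72 km

72 km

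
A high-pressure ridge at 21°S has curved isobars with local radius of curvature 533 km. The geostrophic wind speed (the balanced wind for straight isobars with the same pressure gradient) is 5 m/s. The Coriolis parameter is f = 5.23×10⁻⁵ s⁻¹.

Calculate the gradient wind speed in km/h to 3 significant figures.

Around a high, pressure-gradient force acts outward with centrifugal, so Coriolis balances both:
fV = (1/ρ)|∂P/∂n| + V²/R  →  V² − fR·V + fR·V_g = 0
With fR = 5.23×10⁻⁵ × 533×10³ m = 27.9 m/s:
V = [fR − √((fR)² − 4 fR V_g)]/2 = [27.9 − √(27.9² − 4×27.9×5)]/2 = 6.53 m/s
Supergeostrophic (V > V_g = 5 m/s), as expected around a high.
Converting: 6.53 m/s × 3.6 = 23.5 km/h

23.5 km/h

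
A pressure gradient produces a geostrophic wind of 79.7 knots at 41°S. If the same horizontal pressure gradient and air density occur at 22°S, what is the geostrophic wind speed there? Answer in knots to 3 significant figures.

140 knots

With the same pressure gradient and density, V_g ∝ 1/f ∝ 1/sin φ.
V₂ = V₁ · sin φ₁ / sin φ₂ = 79.7 × sin 41° / sin 22°
V₂ = 79.7 × 0.6561/0.3746 = 140 knots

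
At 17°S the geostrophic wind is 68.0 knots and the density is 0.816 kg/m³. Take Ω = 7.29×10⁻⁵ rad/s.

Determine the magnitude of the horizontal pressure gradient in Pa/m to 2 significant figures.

Coriolis parameter at 17°S:
f = 2Ω sin φ = 2 × 7.29×10⁻⁵ × sin 17° = 4.26×10⁻⁵ s⁻¹
Wind speed in SI: 68.0 knots = 35.0 m/s
Geostrophic balance rearranged: |∂P/∂n| = f ρ V_g
|∂P/∂n| = 4.26×10⁻⁵ × 0.816 × 35.0 = 1.22×10⁻³ Pa/m

1.2×10⁻³ Pa/m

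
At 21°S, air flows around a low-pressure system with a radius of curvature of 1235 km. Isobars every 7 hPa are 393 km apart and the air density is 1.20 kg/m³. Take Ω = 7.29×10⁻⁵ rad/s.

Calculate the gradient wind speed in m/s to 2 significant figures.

Coriolis parameter at 21°S:
f = 2Ω sin φ = 2 × 7.29×10⁻⁵ × sin 21° = 5.23×10⁻⁵ s⁻¹
Pressure gradient: |∂P/∂n| = 700 Pa / 393000 m = 1.78×10⁻³ Pa/m
Geostrophic speed: V_g = |∂P/∂n|/(fρ) = 1.78×10⁻³/(5.23×10⁻⁵ × 1.20) = 28.4 m/s
Around a low, centrifugal force acts outward with Coriolis, so pressure-gradient force balances both:
(1/ρ)|∂P/∂n| = fV + V²/R  →  V² + fR·V − fR·V_g = 0
With fR = 5.23×10⁻⁵ × 1235×10³ m = 64.5 m/s:
V = [−fR + √((fR)² + 4 fR V_g)]/2 = [−64.5 + √(64.5² + 4×64.5×28.4)]/2 = 21.3 m/s
Subgeostrophic (V < V_g = 28.4 m/s), as expected around a low.

21 m/s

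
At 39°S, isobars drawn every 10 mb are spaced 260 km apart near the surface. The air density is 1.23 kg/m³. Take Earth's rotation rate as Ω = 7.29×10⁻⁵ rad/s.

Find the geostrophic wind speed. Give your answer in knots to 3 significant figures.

Coriolis parameter at 39°S:
f = 2Ω sin φ = 2 × 7.29×10⁻⁵ × sin 39° = 9.18×10⁻⁵ s⁻¹
Pressure gradient: |∂P/∂n| = 1000 Pa / 260000 m = 3.85×10⁻³ Pa/m
Geostrophic balance (pressure-gradient force = Coriolis force):
V_g = (1/(fρ)) |∂P/∂n| = 3.85×10⁻³ / (9.18×10⁻⁵ × 1.23) = 34.1 m/s
Converting: 34.1 m/s × 1.944 = 66.2 knots

66.2 knots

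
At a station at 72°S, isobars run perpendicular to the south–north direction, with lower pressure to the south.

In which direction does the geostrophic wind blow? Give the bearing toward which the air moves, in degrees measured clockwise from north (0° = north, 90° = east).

The pressure-gradient force points toward the south (bearing 180°).
Geostrophic balance: in the Southern Hemisphere the Coriolis force deflects motion to the left, so the geostrophic wind blows 90° to the left of the pressure-gradient force (low pressure on the right).
Rotating 180° by 90° counterclockwise gives 090° — the wind blows toward the east.

090°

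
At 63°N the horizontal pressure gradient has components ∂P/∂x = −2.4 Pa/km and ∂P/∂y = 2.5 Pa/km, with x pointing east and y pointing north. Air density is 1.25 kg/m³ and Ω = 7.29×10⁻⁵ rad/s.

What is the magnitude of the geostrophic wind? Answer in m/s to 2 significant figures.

Coriolis parameter at 63°N:
f = 2Ω sin φ = 2 × 7.29×10⁻⁵ × sin 63° = 1.30×10⁻⁴ s⁻¹
Component geostrophic relations (x east, y north):
u_g = −(1/(fρ)) ∂P/∂y,  v_g = (1/(fρ)) ∂P/∂x
u_g = −(2.5×10⁻³)/(1.30×10⁻⁴ × 1.25) = −15.4 m/s;  v_g = (−2.4×10⁻³)/(1.30×10⁻⁴ × 1.25) = −14.8 m/s
|V_g| = √(u_g² + v_g²) = 21.3 m/s

21 m/s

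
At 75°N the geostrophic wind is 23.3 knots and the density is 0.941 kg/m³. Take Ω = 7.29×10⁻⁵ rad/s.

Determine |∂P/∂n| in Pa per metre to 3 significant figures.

1.59×10⁻³ Pa/m

Coriolis parameter at 75°N:
f = 2Ω sin φ = 2 × 7.29×10⁻⁵ × sin 75° = 1.41×10⁻⁴ s⁻¹
Wind speed in SI: 23.3 knots = 12.0 m/s
Geostrophic balance rearranged: |∂P/∂n| = f ρ V_g
|∂P/∂n| = 1.41×10⁻⁴ × 0.941 × 12.0 = 1.59×10⁻³ Pa/m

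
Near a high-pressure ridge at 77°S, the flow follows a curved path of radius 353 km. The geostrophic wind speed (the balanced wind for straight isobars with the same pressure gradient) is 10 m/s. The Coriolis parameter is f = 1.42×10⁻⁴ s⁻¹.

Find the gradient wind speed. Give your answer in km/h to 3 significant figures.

49.7 km/h

Around a high, pressure-gradient force acts outward with centrifugal, so Coriolis balances both:
fV = (1/ρ)|∂P/∂n| + V²/R  →  V² − fR·V + fR·V_g = 0
With fR = 1.42×10⁻⁴ × 353×10³ m = 50.1 m/s:
V = [fR − √((fR)² − 4 fR V_g)]/2 = [50.1 − √(50.1² − 4×50.1×10)]/2 = 13.8 m/s
Supergeostrophic (V > V_g = 10 m/s), as expected around a high.
Converting: 13.8 m/s × 3.6 = 49.7 km/h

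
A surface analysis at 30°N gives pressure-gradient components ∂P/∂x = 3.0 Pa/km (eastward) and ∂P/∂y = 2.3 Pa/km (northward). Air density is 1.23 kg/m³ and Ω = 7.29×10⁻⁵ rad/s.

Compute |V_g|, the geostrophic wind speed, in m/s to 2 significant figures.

Coriolis parameter at 30°N:
f = 2Ω sin φ = 2 × 7.29×10⁻⁵ × sin 30° = 7.29×10⁻⁵ s⁻¹
Component geostrophic relations (x east, y north):
u_g = −(1/(fρ)) ∂P/∂y,  v_g = (1/(fρ)) ∂P/∂x
u_g = −(2.3×10⁻³)/(7.29×10⁻⁵ × 1.23) = −25.7 m/s;  v_g = (3.0×10⁻³)/(7.29×10⁻⁵ × 1.23) = 33.5 m/s
|V_g| = √(u_g² + v_g²) = 42.2 m/s

42 m/s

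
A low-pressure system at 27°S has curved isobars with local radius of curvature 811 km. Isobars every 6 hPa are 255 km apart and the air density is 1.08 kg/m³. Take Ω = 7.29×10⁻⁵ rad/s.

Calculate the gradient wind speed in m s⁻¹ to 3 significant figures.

23.0 m s⁻¹

Coriolis parameter at 27°S:
f = 2Ω sin φ = 2 × 7.29×10⁻⁵ × sin 27° = 6.62×10⁻⁵ s⁻¹
Pressure gradient: |∂P/∂n| = 600 Pa / 255000 m = 2.35×10⁻³ Pa/m
Geostrophic speed: V_g = |∂P/∂n|/(fρ) = 2.35×10⁻³/(6.62×10⁻⁵ × 1.08) = 32.9 m/s
Around a low, centrifugal force acts outward with Coriolis, so pressure-gradient force balances both:
(1/ρ)|∂P/∂n| = fV + V²/R  →  V² + fR·V − fR·V_g = 0
With fR = 6.62×10⁻⁵ × 811×10³ m = 53.7 m/s:
V = [−fR + √((fR)² + 4 fR V_g)]/2 = [−53.7 + √(53.7² + 4×53.7×32.9)]/2 = 23 m/s
Subgeostrophic (V < V_g = 32.9 m/s), as expected around a low.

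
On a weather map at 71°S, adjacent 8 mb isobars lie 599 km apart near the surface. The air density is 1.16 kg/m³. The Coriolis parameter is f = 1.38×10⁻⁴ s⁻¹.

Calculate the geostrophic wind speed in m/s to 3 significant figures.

8.34 m/s

Pressure gradient: |∂P/∂n| = 800 Pa / 599000 m = 1.34×10⁻³ Pa/m
Geostrophic balance (pressure-gradient force = Coriolis force):
V_g = (1/(fρ)) |∂P/∂n| = 1.34×10⁻³ / (1.38×10⁻⁴ × 1.16) = 8.34 m/s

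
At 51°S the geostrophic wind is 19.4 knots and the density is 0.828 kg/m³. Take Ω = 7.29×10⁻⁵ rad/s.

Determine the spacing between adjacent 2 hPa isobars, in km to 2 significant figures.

Coriolis parameter at 51°S:
f = 2Ω sin φ = 2 × 7.29×10⁻⁵ × sin 51° = 1.13×10⁻⁴ s⁻¹
Wind speed in SI: 19.4 knots = 9.98 m/s
Geostrophic balance rearranged: |∂P/∂n| = f ρ V_g
|∂P/∂n| = 1.13×10⁻⁴ × 0.828 × 9.98 = 9.36×10⁻⁴ Pa/m
Isobar spacing: Δn = ΔP/|∂P/∂n| = 200 Pa / 9.36×10⁻⁴ Pa/m = 213599 m ≈ 210 km

210 km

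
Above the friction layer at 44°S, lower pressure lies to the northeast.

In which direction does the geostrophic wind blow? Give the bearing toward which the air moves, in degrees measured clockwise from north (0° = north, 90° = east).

The pressure-gradient force points toward the northeast (bearing 045°).
Geostrophic balance: in the Southern Hemisphere the Coriolis force deflects motion to the left, so the geostrophic wind blows 90° to the left of the pressure-gradient force (low pressure on the right).
Rotating 045° by 90° counterclockwise gives 315° — the wind blows toward the northwest.

315°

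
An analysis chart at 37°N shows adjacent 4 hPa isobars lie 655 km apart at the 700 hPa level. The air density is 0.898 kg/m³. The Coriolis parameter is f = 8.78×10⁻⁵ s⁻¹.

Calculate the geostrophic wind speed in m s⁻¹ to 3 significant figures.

Pressure gradient: |∂P/∂n| = 400 Pa / 655000 m = 6.11×10⁻⁴ Pa/m
Geostrophic balance (pressure-gradient force = Coriolis force):
V_g = (1/(fρ)) |∂P/∂n| = 6.11×10⁻⁴ / (8.78×10⁻⁵ × 0.898) = 7.75 m/s

7.75 m s⁻¹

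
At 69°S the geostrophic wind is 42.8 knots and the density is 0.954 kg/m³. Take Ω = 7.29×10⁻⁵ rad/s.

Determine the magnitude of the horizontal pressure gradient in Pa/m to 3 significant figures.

2.86×10⁻³ Pa/m

Coriolis parameter at 69°S:
f = 2Ω sin φ = 2 × 7.29×10⁻⁵ × sin 69° = 1.36×10⁻⁴ s⁻¹
Wind speed in SI: 42.8 knots = 22.0 m/s
Geostrophic balance rearranged: |∂P/∂n| = f ρ V_g
|∂P/∂n| = 1.36×10⁻⁴ × 0.954 × 22.0 = 2.86×10⁻³ Pa/m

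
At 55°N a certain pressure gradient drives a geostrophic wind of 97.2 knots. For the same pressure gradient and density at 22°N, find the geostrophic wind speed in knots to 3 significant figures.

With the same pressure gradient and density, V_g ∝ 1/f ∝ 1/sin φ.
V₂ = V₁ · sin φ₁ / sin φ₂ = 97.2 × sin 55° / sin 22°
V₂ = 97.2 × 0.8192/0.3746 = 213 knots

213 knots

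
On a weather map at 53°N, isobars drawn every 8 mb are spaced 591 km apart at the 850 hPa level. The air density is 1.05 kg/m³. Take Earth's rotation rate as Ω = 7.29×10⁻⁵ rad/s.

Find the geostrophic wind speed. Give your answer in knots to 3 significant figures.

21.5 knots

Coriolis parameter at 53°N:
f = 2Ω sin φ = 2 × 7.29×10⁻⁵ × sin 53° = 1.16×10⁻⁴ s⁻¹
Pressure gradient: |∂P/∂n| = 800 Pa / 591000 m = 1.35×10⁻³ Pa/m
Geostrophic balance (pressure-gradient force = Coriolis force):
V_g = (1/(fρ)) |∂P/∂n| = 1.35×10⁻³ / (1.16×10⁻⁴ × 1.05) = 11.1 m/s
Converting: 11.1 m/s × 1.944 = 21.5 knots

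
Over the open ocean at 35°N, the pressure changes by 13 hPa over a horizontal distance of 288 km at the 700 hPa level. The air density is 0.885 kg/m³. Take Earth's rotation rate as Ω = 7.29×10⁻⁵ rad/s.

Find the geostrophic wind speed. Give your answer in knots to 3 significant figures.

Coriolis parameter at 35°N:
f = 2Ω sin φ = 2 × 7.29×10⁻⁵ × sin 35° = 8.36×10⁻⁵ s⁻¹
Pressure gradient: |∂P/∂n| = 1300 Pa / 288000 m = 4.51×10⁻³ Pa/m
Geostrophic balance (pressure-gradient force = Coriolis force):
V_g = (1/(fρ)) |∂P/∂n| = 4.51×10⁻³ / (8.36×10⁻⁵ × 0.885) = 61.0 m/s
Converting: 61.0 m/s × 1.944 = 119 knots

119 knots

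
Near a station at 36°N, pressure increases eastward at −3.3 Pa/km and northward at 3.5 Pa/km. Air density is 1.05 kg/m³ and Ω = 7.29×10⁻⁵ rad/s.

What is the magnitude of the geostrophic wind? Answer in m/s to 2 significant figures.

Coriolis parameter at 36°N:
f = 2Ω sin φ = 2 × 7.29×10⁻⁵ × sin 36° = 8.57×10⁻⁵ s⁻¹
Component geostrophic relations (x east, y north):
u_g = −(1/(fρ)) ∂P/∂y,  v_g = (1/(fρ)) ∂P/∂x
u_g = −(3.5×10⁻³)/(8.57×10⁻⁵ × 1.05) = −38.9 m/s;  v_g = (−3.3×10⁻³)/(8.57×10⁻⁵ × 1.05) = −36.7 m/s
|V_g| = √(u_g² + v_g²) = 53.5 m/s

53 m/s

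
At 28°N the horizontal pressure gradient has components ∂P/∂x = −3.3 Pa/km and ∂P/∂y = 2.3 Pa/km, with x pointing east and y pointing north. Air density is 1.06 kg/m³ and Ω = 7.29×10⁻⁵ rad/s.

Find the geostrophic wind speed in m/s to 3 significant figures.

55.4 m/s

Coriolis parameter at 28°N:
f = 2Ω sin φ = 2 × 7.29×10⁻⁵ × sin 28° = 6.84×10⁻⁵ s⁻¹
Component geostrophic relations (x east, y north):
u_g = −(1/(fρ)) ∂P/∂y,  v_g = (1/(fρ)) ∂P/∂x
u_g = −(2.3×10⁻³)/(6.84×10⁻⁵ × 1.06) = −31.7 m/s;  v_g = (−3.3×10⁻³)/(6.84×10⁻⁵ × 1.06) = −45.5 m/s
|V_g| = √(u_g² + v_g²) = 55.4 m/s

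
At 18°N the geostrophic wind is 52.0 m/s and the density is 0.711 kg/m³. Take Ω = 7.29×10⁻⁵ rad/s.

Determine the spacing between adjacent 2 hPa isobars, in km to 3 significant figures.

Coriolis parameter at 18°N:
f = 2Ω sin φ = 2 × 7.29×10⁻⁵ × sin 18° = 4.51×10⁻⁵ s⁻¹
Geostrophic balance rearranged: |∂P/∂n| = f ρ V_g
|∂P/∂n| = 4.51×10⁻⁵ × 0.711 × 52.0 = 1.67×10⁻³ Pa/m
Isobar spacing: Δn = ΔP/|∂P/∂n| = 200 Pa / 1.67×10⁻³ Pa/m = 120065 m ≈ 120 km

120 km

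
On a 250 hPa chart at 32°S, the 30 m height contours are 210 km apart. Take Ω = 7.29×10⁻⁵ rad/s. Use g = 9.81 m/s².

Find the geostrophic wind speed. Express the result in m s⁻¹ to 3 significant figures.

18.1 m s⁻¹

Coriolis parameter at 32°S:
f = 2Ω sin φ = 2 × 7.29×10⁻⁵ × sin 32° = 7.73×10⁻⁵ s⁻¹
Height gradient: |∂Z/∂n| = 30 m / 210000 m = 1.43×10⁻⁴
On a pressure surface, geostrophic balance gives V_g = (g/f)|∂Z/∂n|:
V_g = 9.81 × 1.43×10⁻⁴ / 7.73×10⁻⁵ = 18.1 m/s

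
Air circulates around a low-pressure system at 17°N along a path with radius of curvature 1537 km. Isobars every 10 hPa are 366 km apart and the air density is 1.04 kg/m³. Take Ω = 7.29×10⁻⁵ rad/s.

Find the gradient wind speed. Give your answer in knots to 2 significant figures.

75 knots

Coriolis parameter at 17°N:
f = 2Ω sin φ = 2 × 7.29×10⁻⁵ × sin 17° = 4.26×10⁻⁵ s⁻¹
Pressure gradient: |∂P/∂n| = 1000 Pa / 366000 m = 2.73×10⁻³ Pa/m
Geostrophic speed: V_g = |∂P/∂n|/(fρ) = 2.73×10⁻³/(4.26×10⁻⁵ × 1.04) = 61.6 m/s
Around a low, centrifugal force acts outward with Coriolis, so pressure-gradient force balances both:
(1/ρ)|∂P/∂n| = fV + V²/R  →  V² + fR·V − fR·V_g = 0
With fR = 4.26×10⁻⁵ × 1537×10³ m = 65.5 m/s:
V = [−fR + √((fR)² + 4 fR V_g)]/2 = [−65.5 + √(65.5² + 4×65.5×61.6)]/2 = 38.7 m/s
Subgeostrophic (V < V_g = 61.6 m/s), as expected around a low.
Converting: 38.7 m/s × 1.944 = 75 knots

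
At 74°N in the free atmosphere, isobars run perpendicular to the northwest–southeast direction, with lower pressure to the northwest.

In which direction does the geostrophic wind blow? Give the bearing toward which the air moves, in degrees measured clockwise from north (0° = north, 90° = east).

045°

The pressure-gradient force points toward the northwest (bearing 315°).
Geostrophic balance: in the Northern Hemisphere the Coriolis force deflects motion to the right, so the geostrophic wind blows 90° to the right of the pressure-gradient force (low pressure on the left).
Rotating 315° by 90° clockwise gives 045° — the wind blows toward the northeast.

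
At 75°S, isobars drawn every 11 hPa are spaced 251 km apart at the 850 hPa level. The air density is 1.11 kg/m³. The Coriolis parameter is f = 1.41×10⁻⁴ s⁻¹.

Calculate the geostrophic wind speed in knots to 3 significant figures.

Pressure gradient: |∂P/∂n| = 1100 Pa / 251000 m = 4.38×10⁻³ Pa/m
Geostrophic balance (pressure-gradient force = Coriolis force):
V_g = (1/(fρ)) |∂P/∂n| = 4.38×10⁻³ / (1.41×10⁻⁴ × 1.11) = 28.0 m/s
Converting: 28.0 m/s × 1.944 = 54.4 knots

54.4 knots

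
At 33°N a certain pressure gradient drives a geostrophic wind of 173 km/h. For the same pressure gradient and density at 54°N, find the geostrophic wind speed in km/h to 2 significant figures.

120 km/h

With the same pressure gradient and density, V_g ∝ 1/f ∝ 1/sin φ.
V₂ = V₁ · sin φ₁ / sin φ₂ = 173 × sin 33° / sin 54°
V₂ = 173 × 0.5446/0.8090 = 120 km/h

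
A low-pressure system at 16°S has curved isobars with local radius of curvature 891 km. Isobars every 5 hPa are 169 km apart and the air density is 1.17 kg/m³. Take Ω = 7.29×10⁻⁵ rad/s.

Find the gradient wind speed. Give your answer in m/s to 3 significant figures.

32.8 m/s

Coriolis parameter at 16°S:
f = 2Ω sin φ = 2 × 7.29×10⁻⁵ × sin 16° = 4.02×10⁻⁵ s⁻¹
Pressure gradient: |∂P/∂n| = 500 Pa / 169000 m = 2.96×10⁻³ Pa/m
Geostrophic speed: V_g = |∂P/∂n|/(fρ) = 2.96×10⁻³/(4.02×10⁻⁵ × 1.17) = 62.9 m/s
Around a low, centrifugal force acts outward with Coriolis, so pressure-gradient force balances both:
(1/ρ)|∂P/∂n| = fV + V²/R  →  V² + fR·V − fR·V_g = 0
With fR = 4.02×10⁻⁵ × 891×10³ m = 35.8 m/s:
V = [−fR + √((fR)² + 4 fR V_g)]/2 = [−35.8 + √(35.8² + 4×35.8×62.9)]/2 = 32.8 m/s
Subgeostrophic (V < V_g = 62.9 m/s), as expected around a low.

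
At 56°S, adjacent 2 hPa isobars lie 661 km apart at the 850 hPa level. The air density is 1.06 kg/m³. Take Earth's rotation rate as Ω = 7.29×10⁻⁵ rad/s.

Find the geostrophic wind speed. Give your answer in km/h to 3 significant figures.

Coriolis parameter at 56°S:
f = 2Ω sin φ = 2 × 7.29×10⁻⁵ × sin 56° = 1.21×10⁻⁴ s⁻¹
Pressure gradient: |∂P/∂n| = 200 Pa / 661000 m = 3.03×10⁻⁴ Pa/m
Geostrophic balance (pressure-gradient force = Coriolis force):
V_g = (1/(fρ)) |∂P/∂n| = 3.03×10⁻⁴ / (1.21×10⁻⁴ × 1.06) = 2.36 m/s
Converting: 2.36 m/s × 3.6 = 8.50 km/h

8.50 km/h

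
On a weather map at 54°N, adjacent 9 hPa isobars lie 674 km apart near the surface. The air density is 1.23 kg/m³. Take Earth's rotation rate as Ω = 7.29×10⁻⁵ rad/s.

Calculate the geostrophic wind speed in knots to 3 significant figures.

17.9 knots

Coriolis parameter at 54°N:
f = 2Ω sin φ = 2 × 7.29×10⁻⁵ × sin 54° = 1.18×10⁻⁴ s⁻¹
Pressure gradient: |∂P/∂n| = 900 Pa / 674000 m = 1.34×10⁻³ Pa/m
Geostrophic balance (pressure-gradient force = Coriolis force):
V_g = (1/(fρ)) |∂P/∂n| = 1.34×10⁻³ / (1.18×10⁻⁴ × 1.23) = 9.20 m/s
Converting: 9.20 m/s × 1.944 = 17.9 knots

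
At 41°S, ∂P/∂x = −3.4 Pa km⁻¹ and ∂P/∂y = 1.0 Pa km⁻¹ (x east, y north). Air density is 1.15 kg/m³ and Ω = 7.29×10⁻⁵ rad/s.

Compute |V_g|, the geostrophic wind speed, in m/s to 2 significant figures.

32 m/s

Coriolis parameter at 41°S:
f = 2Ω sin φ = 2 × 7.29×10⁻⁵ × sin 41° = 9.57×10⁻⁵ s⁻¹
In the Southern Hemisphere f is negative: f = −9.57×10⁻⁵ s⁻¹.
Component geostrophic relations (x east, y north):
u_g = −(1/(fρ)) ∂P/∂y,  v_g = (1/(fρ)) ∂P/∂x
u_g = −(1.0×10⁻³)/(−9.57×10⁻⁵ × 1.15) = 9.09 m/s;  v_g = (−3.4×10⁻³)/(−9.57×10⁻⁵ × 1.15) = 30.9 m/s
|V_g| = √(u_g² + v_g²) = 32.2 m/s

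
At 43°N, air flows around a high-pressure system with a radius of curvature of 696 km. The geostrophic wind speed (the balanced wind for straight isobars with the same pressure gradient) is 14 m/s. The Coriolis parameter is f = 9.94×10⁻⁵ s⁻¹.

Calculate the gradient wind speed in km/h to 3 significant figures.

Around a high, pressure-gradient force acts outward with centrifugal, so Coriolis balances both:
fV = (1/ρ)|∂P/∂n| + V²/R  →  V² − fR·V + fR·V_g = 0
With fR = 9.94×10⁻⁵ × 696×10³ m = 69.2 m/s:
V = [fR − √((fR)² − 4 fR V_g)]/2 = [69.2 − √(69.2² − 4×69.2×14)]/2 = 19.5 m/s
Supergeostrophic (V > V_g = 14 m/s), as expected around a high.
Converting: 19.5 m/s × 3.6 = 70.2 km/h

70.2 km/h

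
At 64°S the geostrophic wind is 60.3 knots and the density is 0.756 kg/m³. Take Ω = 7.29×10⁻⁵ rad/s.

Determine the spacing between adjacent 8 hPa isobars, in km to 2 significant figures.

Coriolis parameter at 64°S:
f = 2Ω sin φ = 2 × 7.29×10⁻⁵ × sin 64° = 1.31×10⁻⁴ s⁻¹
Wind speed in SI: 60.3 knots = 31.0 m/s
Geostrophic balance rearranged: |∂P/∂n| = f ρ V_g
|∂P/∂n| = 1.31×10⁻⁴ × 0.756 × 31.0 = 3.07×10⁻³ Pa/m
Isobar spacing: Δn = ΔP/|∂P/∂n| = 800 Pa / 3.07×10⁻³ Pa/m = 260313 m ≈ 260 km

260 km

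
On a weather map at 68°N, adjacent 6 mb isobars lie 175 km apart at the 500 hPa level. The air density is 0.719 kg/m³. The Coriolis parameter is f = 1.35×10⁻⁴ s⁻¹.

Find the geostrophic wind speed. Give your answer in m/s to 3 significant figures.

35.3 m/s

Pressure gradient: |∂P/∂n| = 600 Pa / 175000 m = 3.43×10⁻³ Pa/m
Geostrophic balance (pressure-gradient force = Coriolis force):
V_g = (1/(fρ)) |∂P/∂n| = 3.43×10⁻³ / (1.35×10⁻⁴ × 0.719) = 35.3 m/s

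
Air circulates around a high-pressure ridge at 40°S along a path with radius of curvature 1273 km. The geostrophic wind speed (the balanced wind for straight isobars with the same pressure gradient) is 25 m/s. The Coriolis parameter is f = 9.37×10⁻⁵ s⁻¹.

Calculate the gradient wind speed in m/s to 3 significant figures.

35.7 m/s

Around a high, pressure-gradient force acts outward with centrifugal, so Coriolis balances both:
fV = (1/ρ)|∂P/∂n| + V²/R  →  V² − fR·V + fR·V_g = 0
With fR = 9.37×10⁻⁵ × 1273×10³ m = 119 m/s:
V = [fR − √((fR)² − 4 fR V_g)]/2 = [119 − √(119² − 4×119×25)]/2 = 35.7 m/s
Supergeostrophic (V > V_g = 25 m/s), as expected around a high.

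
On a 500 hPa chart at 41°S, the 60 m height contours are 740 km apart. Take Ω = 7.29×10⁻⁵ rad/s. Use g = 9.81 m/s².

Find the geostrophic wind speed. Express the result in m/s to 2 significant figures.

Coriolis parameter at 41°S:
f = 2Ω sin φ = 2 × 7.29×10⁻⁵ × sin 41° = 9.57×10⁻⁵ s⁻¹
Height gradient: |∂Z/∂n| = 60 m / 740000 m = 8.11×10⁻⁵
On a pressure surface, geostrophic balance gives V_g = (g/f)|∂Z/∂n|:
V_g = 9.81 × 8.11×10⁻⁵ / 9.57×10⁻⁵ = 8.32 m/s

8.3 m/s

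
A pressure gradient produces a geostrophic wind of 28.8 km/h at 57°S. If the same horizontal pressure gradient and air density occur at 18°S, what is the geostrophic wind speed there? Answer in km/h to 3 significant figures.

With the same pressure gradient and density, V_g ∝ 1/f ∝ 1/sin φ.
V₂ = V₁ · sin φ₁ / sin φ₂ = 28.8 × sin 57° / sin 18°
V₂ = 28.8 × 0.8387/0.3090 = 78.2 km/h

78.2 km/h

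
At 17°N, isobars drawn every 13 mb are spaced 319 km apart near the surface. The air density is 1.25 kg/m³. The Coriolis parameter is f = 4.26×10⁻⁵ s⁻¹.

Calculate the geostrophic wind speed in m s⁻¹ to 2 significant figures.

Pressure gradient: |∂P/∂n| = 1300 Pa / 319000 m = 4.08×10⁻³ Pa/m
Geostrophic balance (pressure-gradient force = Coriolis force):
V_g = (1/(fρ)) |∂P/∂n| = 4.08×10⁻³ / (4.26×10⁻⁵ × 1.25) = 76.5 m/s

77 m s⁻¹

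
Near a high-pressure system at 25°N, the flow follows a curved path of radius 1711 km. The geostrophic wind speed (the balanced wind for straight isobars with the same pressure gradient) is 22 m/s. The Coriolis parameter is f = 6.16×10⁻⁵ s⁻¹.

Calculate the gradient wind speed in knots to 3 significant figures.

Around a high, pressure-gradient force acts outward with centrifugal, so Coriolis balances both:
fV = (1/ρ)|∂P/∂n| + V²/R  →  V² − fR·V + fR·V_g = 0
With fR = 6.16×10⁻⁵ × 1711×10³ m = 105 m/s:
V = [fR − √((fR)² − 4 fR V_g)]/2 = [105 − √(105² − 4×105×22)]/2 = 31.3 m/s
Supergeostrophic (V > V_g = 22 m/s), as expected around a high.
Converting: 31.3 m/s × 1.944 = 60.8 knots

60.8 knots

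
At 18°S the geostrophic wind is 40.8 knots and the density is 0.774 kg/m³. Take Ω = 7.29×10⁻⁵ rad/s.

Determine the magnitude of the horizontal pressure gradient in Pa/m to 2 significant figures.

Coriolis parameter at 18°S:
f = 2Ω sin φ = 2 × 7.29×10⁻⁵ × sin 18° = 4.51×10⁻⁵ s⁻¹
Wind speed in SI: 40.8 knots = 21.0 m/s
Geostrophic balance rearranged: |∂P/∂n| = f ρ V_g
|∂P/∂n| = 4.51×10⁻⁵ × 0.774 × 21.0 = 7.32×10⁻⁴ Pa/m

7.3×10⁻⁴ Pa/m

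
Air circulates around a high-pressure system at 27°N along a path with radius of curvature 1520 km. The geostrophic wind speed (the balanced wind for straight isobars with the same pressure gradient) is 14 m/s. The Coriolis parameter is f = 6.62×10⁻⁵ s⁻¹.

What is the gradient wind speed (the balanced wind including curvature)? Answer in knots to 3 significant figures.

32.7 knots

Around a high, pressure-gradient force acts outward with centrifugal, so Coriolis balances both:
fV = (1/ρ)|∂P/∂n| + V²/R  →  V² − fR·V + fR·V_g = 0
With fR = 6.62×10⁻⁵ × 1520×10³ m = 101 m/s:
V = [fR − √((fR)² − 4 fR V_g)]/2 = [101 − √(101² − 4×101×14)]/2 = 16.8 m/s
Supergeostrophic (V > V_g = 14 m/s), as expected around a high.
Converting: 16.8 m/s × 1.944 = 32.7 knots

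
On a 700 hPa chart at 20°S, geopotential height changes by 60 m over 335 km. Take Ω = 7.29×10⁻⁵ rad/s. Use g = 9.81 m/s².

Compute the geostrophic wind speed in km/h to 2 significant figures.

130 km/h

Coriolis parameter at 20°S:
f = 2Ω sin φ = 2 × 7.29×10⁻⁵ × sin 20° = 4.99×10⁻⁵ s⁻¹
Height gradient: |∂Z/∂n| = 60 m / 335000 m = 1.79×10⁻⁴
On a pressure surface, geostrophic balance gives V_g = (g/f)|∂Z/∂n|:
V_g = 9.81 × 1.79×10⁻⁴ / 4.99×10⁻⁵ = 35.2 m/s
Converting: 35.2 m/s × 3.6 = 130 km/h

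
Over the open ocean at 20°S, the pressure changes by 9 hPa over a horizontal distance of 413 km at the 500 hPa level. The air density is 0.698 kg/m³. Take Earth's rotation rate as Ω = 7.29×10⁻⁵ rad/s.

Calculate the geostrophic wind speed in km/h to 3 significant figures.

225 km/h

Coriolis parameter at 20°S:
f = 2Ω sin φ = 2 × 7.29×10⁻⁵ × sin 20° = 4.99×10⁻⁵ s⁻¹
Pressure gradient: |∂P/∂n| = 900 Pa / 413000 m = 2.18×10⁻³ Pa/m
Geostrophic balance (pressure-gradient force = Coriolis force):
V_g = (1/(fρ)) |∂P/∂n| = 2.18×10⁻³ / (4.99×10⁻⁵ × 0.698) = 62.6 m/s
Converting: 62.6 m/s × 3.6 = 225 km/h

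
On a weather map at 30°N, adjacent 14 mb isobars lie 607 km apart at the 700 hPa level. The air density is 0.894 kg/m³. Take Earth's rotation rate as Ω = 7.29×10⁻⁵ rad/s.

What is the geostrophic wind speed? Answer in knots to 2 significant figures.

69 knots

Coriolis parameter at 30°N:
f = 2Ω sin φ = 2 × 7.29×10⁻⁵ × sin 30° = 7.29×10⁻⁵ s⁻¹
Pressure gradient: |∂P/∂n| = 1400 Pa / 607000 m = 2.31×10⁻³ Pa/m
Geostrophic balance (pressure-gradient force = Coriolis force):
V_g = (1/(fρ)) |∂P/∂n| = 2.31×10⁻³ / (7.29×10⁻⁵ × 0.894) = 35.4 m/s
Converting: 35.4 m/s × 1.944 = 69 knots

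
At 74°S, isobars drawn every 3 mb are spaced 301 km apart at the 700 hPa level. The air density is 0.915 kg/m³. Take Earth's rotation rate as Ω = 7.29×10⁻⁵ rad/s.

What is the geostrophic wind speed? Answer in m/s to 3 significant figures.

7.77 m/s

Coriolis parameter at 74°S:
f = 2Ω sin φ = 2 × 7.29×10⁻⁵ × sin 74° = 1.40×10⁻⁴ s⁻¹
Pressure gradient: |∂P/∂n| = 300 Pa / 301000 m = 9.97×10⁻⁴ Pa/m
Geostrophic balance (pressure-gradient force = Coriolis force):
V_g = (1/(fρ)) |∂P/∂n| = 9.97×10⁻⁴ / (1.40×10⁻⁴ × 0.915) = 7.77 m/s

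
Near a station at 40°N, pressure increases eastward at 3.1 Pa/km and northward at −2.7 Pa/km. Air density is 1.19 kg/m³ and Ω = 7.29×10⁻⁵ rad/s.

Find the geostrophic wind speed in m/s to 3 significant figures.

Coriolis parameter at 40°N:
f = 2Ω sin φ = 2 × 7.29×10⁻⁵ × sin 40° = 9.37×10⁻⁵ s⁻¹
Component geostrophic relations (x east, y north):
u_g = −(1/(fρ)) ∂P/∂y,  v_g = (1/(fρ)) ∂P/∂x
u_g = −(−2.7×10⁻³)/(9.37×10⁻⁵ × 1.19) = 24.2 m/s;  v_g = (3.1×10⁻³)/(9.37×10⁻⁵ × 1.19) = 27.8 m/s
|V_g| = √(u_g² + v_g²) = 36.9 m/s

36.9 m/s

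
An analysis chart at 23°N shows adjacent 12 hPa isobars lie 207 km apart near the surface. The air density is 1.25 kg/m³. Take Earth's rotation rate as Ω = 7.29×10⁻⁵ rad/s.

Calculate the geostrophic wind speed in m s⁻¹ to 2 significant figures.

Coriolis parameter at 23°N:
f = 2Ω sin φ = 2 × 7.29×10⁻⁵ × sin 23° = 5.70×10⁻⁵ s⁻¹
Pressure gradient: |∂P/∂n| = 1200 Pa / 207000 m = 5.80×10⁻³ Pa/m
Geostrophic balance (pressure-gradient force = Coriolis force):
V_g = (1/(fρ)) |∂P/∂n| = 5.80×10⁻³ / (5.70×10⁻⁵ × 1.25) = 81.4 m/s

81 m s⁻¹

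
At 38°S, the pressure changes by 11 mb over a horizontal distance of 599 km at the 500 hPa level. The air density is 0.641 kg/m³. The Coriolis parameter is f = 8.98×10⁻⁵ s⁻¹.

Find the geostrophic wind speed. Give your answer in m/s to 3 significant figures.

31.9 m/s

Pressure gradient: |∂P/∂n| = 1100 Pa / 599000 m = 1.84×10⁻³ Pa/m
Geostrophic balance (pressure-gradient force = Coriolis force):
V_g = (1/(fρ)) |∂P/∂n| = 1.84×10⁻³ / (8.98×10⁻⁵ × 0.641) = 31.9 m/s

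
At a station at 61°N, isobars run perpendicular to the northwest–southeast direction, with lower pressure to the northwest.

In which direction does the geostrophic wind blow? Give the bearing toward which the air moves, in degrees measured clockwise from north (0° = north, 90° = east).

The pressure-gradient force points toward the northwest (bearing 315°).
Geostrophic balance: in the Northern Hemisphere the Coriolis force deflects motion to the right, so the geostrophic wind blows 90° to the right of the pressure-gradient force (low pressure on the left).
Rotating 315° by 90° clockwise gives 045° — the wind blows toward the northeast.

045°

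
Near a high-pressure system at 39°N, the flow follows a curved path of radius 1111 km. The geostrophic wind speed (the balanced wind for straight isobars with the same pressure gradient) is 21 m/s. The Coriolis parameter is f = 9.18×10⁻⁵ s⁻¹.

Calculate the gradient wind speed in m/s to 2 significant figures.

30 m/s

Around a high, pressure-gradient force acts outward with centrifugal, so Coriolis balances both:
fV = (1/ρ)|∂P/∂n| + V²/R  →  V² − fR·V + fR·V_g = 0
With fR = 9.18×10⁻⁵ × 1111×10³ m = 102 m/s:
V = [fR − √((fR)² − 4 fR V_g)]/2 = [102 − √(102² − 4×102×21)]/2 = 29.6 m/s
Supergeostrophic (V > V_g = 21 m/s), as expected around a high.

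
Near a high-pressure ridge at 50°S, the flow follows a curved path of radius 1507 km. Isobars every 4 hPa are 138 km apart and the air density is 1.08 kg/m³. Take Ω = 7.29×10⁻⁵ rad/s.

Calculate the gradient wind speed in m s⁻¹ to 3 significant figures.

Coriolis parameter at 50°S:
f = 2Ω sin φ = 2 × 7.29×10⁻⁵ × sin 50° = 1.12×10⁻⁴ s⁻¹
Pressure gradient: |∂P/∂n| = 400 Pa / 138000 m = 2.90×10⁻³ Pa/m
Geostrophic speed: V_g = |∂P/∂n|/(fρ) = 2.90×10⁻³/(1.12×10⁻⁴ × 1.08) = 24.0 m/s
Around a high, pressure-gradient force acts outward with centrifugal, so Coriolis balances both:
fV = (1/ρ)|∂P/∂n| + V²/R  →  V² − fR·V + fR·V_g = 0
With fR = 1.12×10⁻⁴ × 1507×10³ m = 168 m/s:
V = [fR − √((fR)² − 4 fR V_g)]/2 = [168 − √(168² − 4×168×24)]/2 = 29 m/s
Supergeostrophic (V > V_g = 24 m/s), as expected around a high.

29.0 m s⁻¹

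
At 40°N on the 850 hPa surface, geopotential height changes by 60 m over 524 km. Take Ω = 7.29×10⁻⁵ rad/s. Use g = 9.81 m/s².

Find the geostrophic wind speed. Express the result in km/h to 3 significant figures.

43.1 km/h

Coriolis parameter at 40°N:
f = 2Ω sin φ = 2 × 7.29×10⁻⁵ × sin 40° = 9.37×10⁻⁵ s⁻¹
Height gradient: |∂Z/∂n| = 60 m / 524000 m = 1.15×10⁻⁴
On a pressure surface, geostrophic balance gives V_g = (g/f)|∂Z/∂n|:
V_g = 9.81 × 1.15×10⁻⁴ / 9.37×10⁻⁵ = 12.0 m/s
Converting: 12.0 m/s × 3.6 = 43.1 km/h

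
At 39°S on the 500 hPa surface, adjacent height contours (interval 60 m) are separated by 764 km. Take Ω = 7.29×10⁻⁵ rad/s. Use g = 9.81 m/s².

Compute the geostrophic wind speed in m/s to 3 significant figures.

Coriolis parameter at 39°S:
f = 2Ω sin φ = 2 × 7.29×10⁻⁵ × sin 39° = 9.18×10⁻⁵ s⁻¹
Height gradient: |∂Z/∂n| = 60 m / 764000 m = 7.85×10⁻⁵
On a pressure surface, geostrophic balance gives V_g = (g/f)|∂Z/∂n|:
V_g = 9.81 × 7.85×10⁻⁵ / 9.18×10⁻⁵ = 8.40 m/s

8.40 m/s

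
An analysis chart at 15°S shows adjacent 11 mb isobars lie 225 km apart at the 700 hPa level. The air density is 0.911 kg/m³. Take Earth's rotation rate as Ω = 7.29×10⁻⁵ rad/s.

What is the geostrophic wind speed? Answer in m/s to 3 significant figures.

142 m/s

Coriolis parameter at 15°S:
f = 2Ω sin φ = 2 × 7.29×10⁻⁵ × sin 15° = 3.77×10⁻⁵ s⁻¹
Pressure gradient: |∂P/∂n| = 1100 Pa / 225000 m = 4.89×10⁻³ Pa/m
Geostrophic balance (pressure-gradient force = Coriolis force):
V_g = (1/(fρ)) |∂P/∂n| = 4.89×10⁻³ / (3.77×10⁻⁵ × 0.911) = 142 m/s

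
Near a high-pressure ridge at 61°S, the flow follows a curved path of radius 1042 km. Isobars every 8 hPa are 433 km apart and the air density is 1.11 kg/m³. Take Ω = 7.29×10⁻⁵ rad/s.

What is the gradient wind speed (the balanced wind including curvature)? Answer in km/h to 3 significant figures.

52.8 km/h

Coriolis parameter at 61°S:
f = 2Ω sin φ = 2 × 7.29×10⁻⁵ × sin 61° = 1.28×10⁻⁴ s⁻¹
Pressure gradient: |∂P/∂n| = 800 Pa / 433000 m = 1.85×10⁻³ Pa/m
Geostrophic speed: V_g = |∂P/∂n|/(fρ) = 1.85×10⁻³/(1.28×10⁻⁴ × 1.11) = 13.1 m/s
Around a high, pressure-gradient force acts outward with centrifugal, so Coriolis balances both:
fV = (1/ρ)|∂P/∂n| + V²/R  →  V² − fR·V + fR·V_g = 0
With fR = 1.28×10⁻⁴ × 1042×10³ m = 133 m/s:
V = [fR − √((fR)² − 4 fR V_g)]/2 = [133 − √(133² − 4×133×13.1)]/2 = 14.7 m/s
Supergeostrophic (V > V_g = 13.1 m/s), as expected around a high.
Converting: 14.7 m/s × 3.6 = 52.8 km/h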